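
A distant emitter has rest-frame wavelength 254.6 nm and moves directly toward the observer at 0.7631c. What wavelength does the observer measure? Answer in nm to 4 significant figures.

Relativistic Doppler: λ_obs = λ_src √((1−β)/(1+β))
= 254.6 × √(0.236900/1.76310) = 254.6 × 0.366559 = 93.33 nm

λ_obs ≈ 93.33 nm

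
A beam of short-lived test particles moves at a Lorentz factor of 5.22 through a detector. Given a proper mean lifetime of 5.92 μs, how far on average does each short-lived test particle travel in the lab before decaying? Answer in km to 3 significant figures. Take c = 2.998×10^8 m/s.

d ≈ 9.09 km

β = √(1 − 1/γ²) = √(1 − 1/5.22²) = 0.98148
Dilated lifetime: Δt = γτ₀ = 5.22 × 5.92 μs = 30.902 μs
d = vΔt = 0.98148c × 30.902 μs = 2.9425×10^8 m/s × 3.0902×10^-5 s = 9.09 km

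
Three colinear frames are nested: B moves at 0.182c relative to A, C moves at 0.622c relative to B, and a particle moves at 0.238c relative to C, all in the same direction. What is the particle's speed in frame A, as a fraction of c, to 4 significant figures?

Compose boost 2: (0.622 + 0.182)/(1 + 0.622×0.182) = 0.8040/1.11320 = 0.722240
Compose boost 3: (0.238 + 0.722240)/(1 + 0.238×0.722240) = 0.960240/1.17189 = 0.8194

u ≈ 0.8194c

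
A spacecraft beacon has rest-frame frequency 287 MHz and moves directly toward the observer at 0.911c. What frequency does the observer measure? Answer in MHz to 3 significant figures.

Relativistic Doppler: f_obs = f_src √((1+β)/(1−β))
= 287 × √(1.9110/0.089000) = 287 × 4.6338 = 1330 MHz

f_obs ≈ 1330 MHz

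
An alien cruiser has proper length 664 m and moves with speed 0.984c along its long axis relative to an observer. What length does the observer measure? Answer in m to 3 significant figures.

γ = 1/√(1 − 0.984²) = 5.6127
Length contraction: L = L₀/γ = 664/5.6127 = 118 m

L ≈ 118 m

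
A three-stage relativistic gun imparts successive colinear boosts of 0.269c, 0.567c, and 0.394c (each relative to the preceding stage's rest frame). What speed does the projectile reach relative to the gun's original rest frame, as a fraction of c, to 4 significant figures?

u ≈ 0.8706c

Compose boost 2: (0.567 + 0.269)/(1 + 0.567×0.269) = 0.8360/1.15252 = 0.725365
Compose boost 3: (0.394 + 0.725365)/(1 + 0.394×0.725365) = 1.11937/1.28579 = 0.8706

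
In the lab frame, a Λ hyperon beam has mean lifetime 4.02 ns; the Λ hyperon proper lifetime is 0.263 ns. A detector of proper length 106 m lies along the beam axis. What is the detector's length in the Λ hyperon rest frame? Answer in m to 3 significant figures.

Time dilation ⇒ γ = Δt/τ₀ = 4.02/0.263 = 15.285
Length contraction: L = L₀/γ = 106/15.285 = 6.93 m

L ≈ 6.93 m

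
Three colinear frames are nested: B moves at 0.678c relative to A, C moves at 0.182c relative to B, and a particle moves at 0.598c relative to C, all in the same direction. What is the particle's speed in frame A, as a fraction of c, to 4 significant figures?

u ≈ 0.9353c

Compose boost 2: (0.182 + 0.678)/(1 + 0.182×0.678) = 0.8600/1.12340 = 0.765536
Compose boost 3: (0.598 + 0.765536)/(1 + 0.598×0.765536) = 1.36354/1.45779 = 0.9353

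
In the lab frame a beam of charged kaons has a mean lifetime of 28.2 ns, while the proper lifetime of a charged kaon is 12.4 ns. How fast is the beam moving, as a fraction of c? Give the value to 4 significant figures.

γ = Δt/τ₀ = 28.2/12.4 = 2.27419
β = √(1 − 1/γ²) = √(1 − 1/2.27419²) = 0.8981

β ≈ 0.8981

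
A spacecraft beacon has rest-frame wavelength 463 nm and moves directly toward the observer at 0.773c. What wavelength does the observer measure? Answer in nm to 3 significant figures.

λ_obs ≈ 166 nm

Relativistic Doppler: λ_obs = λ_src √((1−β)/(1+β))
= 463 × √(0.22700/1.7730) = 463 × 0.35782 = 166 nm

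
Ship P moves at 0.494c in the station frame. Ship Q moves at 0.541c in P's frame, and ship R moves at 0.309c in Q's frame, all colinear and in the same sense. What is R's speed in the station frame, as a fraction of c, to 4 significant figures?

Compose boost 2: (0.541 + 0.494)/(1 + 0.541×0.494) = 1.035/1.26725 = 0.816727
Compose boost 3: (0.309 + 0.816727)/(1 + 0.309×0.816727) = 1.12573/1.25237 = 0.8989

u ≈ 0.8989c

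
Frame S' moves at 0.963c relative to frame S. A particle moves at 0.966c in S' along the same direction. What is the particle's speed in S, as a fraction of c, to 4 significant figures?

Relativistic velocity addition: u = (u' + v)/(1 + u'v/c²)
= (0.966 + 0.963)/(1 + 0.966×0.963) = 1.929/1.93026 = 0.9993

u ≈ 0.9993c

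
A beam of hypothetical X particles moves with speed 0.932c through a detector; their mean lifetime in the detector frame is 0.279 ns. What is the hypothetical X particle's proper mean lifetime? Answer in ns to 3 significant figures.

τ₀ ≈ 0.101 ns

γ = 1/√(1 − 0.932²) = 2.7589
Proper time: τ₀ = Δt/γ = 0.279/2.7589 = 0.101 ns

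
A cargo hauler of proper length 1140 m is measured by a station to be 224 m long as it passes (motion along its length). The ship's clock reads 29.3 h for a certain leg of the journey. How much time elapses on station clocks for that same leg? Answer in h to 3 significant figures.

Δt ≈ 149 h

Length contraction ⇒ γ = L₀/L = 1140/224 = 5.0893
Time dilation: Δt = γτ₀ = 5.0893 × 29.3 h = 149 h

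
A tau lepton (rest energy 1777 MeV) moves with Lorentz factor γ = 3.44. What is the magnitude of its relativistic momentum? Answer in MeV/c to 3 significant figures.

β = √(1 − 1/γ²) = √(1 − 1/3.44²) = 0.95681
p = γβm₀c = 3.44 × 0.95681 × 1777 MeV/c = 5850 MeV/c

p ≈ 5850 MeV/c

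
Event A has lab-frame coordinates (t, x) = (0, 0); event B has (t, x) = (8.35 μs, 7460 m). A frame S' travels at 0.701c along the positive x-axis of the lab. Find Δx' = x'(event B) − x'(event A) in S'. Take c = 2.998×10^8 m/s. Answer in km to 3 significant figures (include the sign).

γ = 1/√(1 − 0.701²) = 1.4022
Δx' = γ(Δx − vΔt) = 1.4022 × (7460 m − 0.701×(2.998×10^8 m/s)×8.35×10^-6 s)
= 1.4022 × (5705.2 m) = 8.00 km

Δx' ≈ 8.00 km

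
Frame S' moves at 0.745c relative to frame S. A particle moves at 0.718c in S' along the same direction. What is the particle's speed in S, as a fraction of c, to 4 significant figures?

u ≈ 0.9532c

Relativistic velocity addition: u = (u' + v)/(1 + u'v/c²)
= (0.718 + 0.745)/(1 + 0.718×0.745) = 1.463/1.53491 = 0.9532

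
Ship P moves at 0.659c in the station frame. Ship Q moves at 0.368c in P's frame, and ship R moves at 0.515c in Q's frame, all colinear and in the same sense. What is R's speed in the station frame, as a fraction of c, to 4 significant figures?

Compose boost 2: (0.368 + 0.659)/(1 + 0.368×0.659) = 1.027/1.24251 = 0.826551
Compose boost 3: (0.515 + 0.826551)/(1 + 0.515×0.826551) = 1.34155/1.42567 = 0.9410

u ≈ 0.9410c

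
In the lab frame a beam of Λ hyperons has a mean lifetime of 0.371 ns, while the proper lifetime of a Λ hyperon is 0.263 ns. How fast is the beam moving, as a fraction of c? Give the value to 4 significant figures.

γ = Δt/τ₀ = 0.371/0.263 = 1.41065
β = √(1 − 1/γ²) = √(1 − 1/1.41065²) = 0.7053

β ≈ 0.7053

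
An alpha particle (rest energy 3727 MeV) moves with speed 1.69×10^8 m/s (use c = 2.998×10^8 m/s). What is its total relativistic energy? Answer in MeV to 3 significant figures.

β = v/c = 1.69×10^8 / 2.998×10^8 = 0.56371
γ = 1/√(1 − 0.56371²) = 1.2107
E = γm₀c² = 1.2107 × 3727 MeV = 4510 MeV

E ≈ 4510 MeV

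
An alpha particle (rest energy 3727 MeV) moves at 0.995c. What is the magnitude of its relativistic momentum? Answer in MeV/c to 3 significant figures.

γ = 1/√(1 − 0.995²) = 10.013
p = γβm₀c = 10.013 × 0.995 × 3727 MeV/c = 37100 MeV/c

p ≈ 37100 MeV/c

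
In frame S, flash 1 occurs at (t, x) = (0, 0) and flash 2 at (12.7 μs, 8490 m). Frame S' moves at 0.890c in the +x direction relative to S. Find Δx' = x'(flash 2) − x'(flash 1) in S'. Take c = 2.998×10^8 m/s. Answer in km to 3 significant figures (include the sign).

Δx' ≈ 11.2 km

γ = 1/√(1 − 0.890²) = 2.1932
Δx' = γ(Δx − vΔt) = 2.1932 × (8490 m − 0.890×(2.998×10^8 m/s)×12.7×10^-6 s)
= 2.1932 × (5101.4 m) = 11.2 km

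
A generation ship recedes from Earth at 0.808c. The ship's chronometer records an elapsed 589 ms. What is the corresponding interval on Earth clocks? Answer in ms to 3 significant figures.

Δt ≈ 1000 ms

γ = 1/√(1 − 0.808²) = 1.6973
Time dilation: Δt = γτ₀ = 1.6973 × 589 ms = 1000 ms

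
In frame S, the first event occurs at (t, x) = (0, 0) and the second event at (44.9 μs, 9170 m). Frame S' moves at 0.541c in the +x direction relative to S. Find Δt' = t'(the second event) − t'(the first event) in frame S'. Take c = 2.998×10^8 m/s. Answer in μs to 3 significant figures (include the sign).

γ = 1/√(1 − 0.541²) = 1.1890
Δt' = γ(Δt − vΔx/c²) = 1.1890 × (44.9 μs − 0.541×9170 m / (2.998×10^8 m/s))
= 1.1890 × (28.352 μs) = 33.7 μs

Δt' ≈ 33.7 μs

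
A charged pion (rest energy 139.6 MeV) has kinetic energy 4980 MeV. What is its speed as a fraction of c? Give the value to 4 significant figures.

β ≈ 0.9996

γ = 1 + K/(m₀c²) = 1 + 4980/139.6 = 36.6734
β = √(1 − 1/γ²) = 0.9996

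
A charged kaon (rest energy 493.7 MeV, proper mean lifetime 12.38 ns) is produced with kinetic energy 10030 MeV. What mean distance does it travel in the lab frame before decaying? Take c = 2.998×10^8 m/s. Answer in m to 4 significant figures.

d ≈ 79.03 m

γ = 1 + K/(m₀c²) = 1 + 10030/493.7 = 21.3160
β = √(1 − 1/γ²) = 0.998899
Dilated lifetime: γτ₀ = 21.3160 × 12.38 ns = 263.892 ns
d = βc·γτ₀ = 0.998899 × (2.998×10^8 m/s) × 2.63892×10^-7 s = 79.03 m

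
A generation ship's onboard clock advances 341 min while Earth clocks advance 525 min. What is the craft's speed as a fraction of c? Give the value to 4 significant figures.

γ = Δt/τ₀ = 525/341 = 1.53959
β = √(1 − 1/γ²) = √(1 − 1/1.53959²) = 0.7603

β ≈ 0.7603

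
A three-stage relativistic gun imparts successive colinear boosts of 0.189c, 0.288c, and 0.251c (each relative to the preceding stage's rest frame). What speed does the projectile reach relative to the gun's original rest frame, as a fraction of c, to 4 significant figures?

Compose boost 2: (0.288 + 0.189)/(1 + 0.288×0.189) = 0.4770/1.05443 = 0.452376
Compose boost 3: (0.251 + 0.452376)/(1 + 0.251×0.452376) = 0.703376/1.11355 = 0.6317

u ≈ 0.6317c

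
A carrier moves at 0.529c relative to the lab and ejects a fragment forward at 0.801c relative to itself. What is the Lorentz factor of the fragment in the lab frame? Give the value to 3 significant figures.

γ ≈ 2.80

u_lab = (0.801 + 0.529)/(1 + 0.801×0.529) = 1.330/1.42373 = 0.934167
γ = 1/√(1 − 0.934167²) = 2.80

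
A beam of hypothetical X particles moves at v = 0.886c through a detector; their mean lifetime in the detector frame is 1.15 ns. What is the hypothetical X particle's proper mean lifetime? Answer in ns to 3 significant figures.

γ = 1/√(1 − 0.886²) = 2.1566
Proper time: τ₀ = Δt/γ = 1.15/2.1566 = 0.533 ns

τ₀ ≈ 0.533 ns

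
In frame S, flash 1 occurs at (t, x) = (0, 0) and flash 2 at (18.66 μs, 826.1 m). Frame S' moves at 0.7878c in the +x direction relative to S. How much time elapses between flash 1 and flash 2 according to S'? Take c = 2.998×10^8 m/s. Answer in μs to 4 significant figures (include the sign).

γ = 1/√(1 − 0.7878²) = 1.62356
Δt' = γ(Δt − vΔx/c²) = 1.62356 × (18.66 μs − 0.7878×826.1 m / (2.998×10^8 m/s))
= 1.62356 × (16.4892 μs) = 26.77 μs

Δt' ≈ 26.77 μs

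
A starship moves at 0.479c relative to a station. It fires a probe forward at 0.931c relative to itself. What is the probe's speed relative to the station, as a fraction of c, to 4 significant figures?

Relativistic velocity addition: u = (u' + v)/(1 + u'v/c²)
= (0.931 + 0.479)/(1 + 0.931×0.479) = 1.410/1.44595 = 0.9751

u ≈ 0.9751c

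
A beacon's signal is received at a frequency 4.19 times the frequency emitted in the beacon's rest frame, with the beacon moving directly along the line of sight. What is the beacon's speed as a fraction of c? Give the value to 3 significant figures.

f_obs/f_src = √((1+β)/(1−β)) = 4.19  ⇒  (1+β)/(1−β) = 17.556
β = |1 − D²|/(1 + D²) = |1 − 17.556|/(1 + 17.556) = 0.892

β ≈ 0.892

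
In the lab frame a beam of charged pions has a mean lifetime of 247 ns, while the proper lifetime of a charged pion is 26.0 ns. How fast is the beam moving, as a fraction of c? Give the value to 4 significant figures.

γ = Δt/τ₀ = 247/26.0 = 9.50000
β = √(1 − 1/γ²) = √(1 − 1/9.50000²) = 0.9944

β ≈ 0.9944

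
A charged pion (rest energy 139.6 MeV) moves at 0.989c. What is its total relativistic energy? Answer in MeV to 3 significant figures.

E ≈ 944 MeV

γ = 1/√(1 − 0.989²) = 6.7606
E = γm₀c² = 6.7606 × 139.6 MeV = 944 MeV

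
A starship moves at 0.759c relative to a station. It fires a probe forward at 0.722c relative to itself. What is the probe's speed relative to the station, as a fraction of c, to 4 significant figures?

Relativistic velocity addition: u = (u' + v)/(1 + u'v/c²)
= (0.722 + 0.759)/(1 + 0.722×0.759) = 1.481/1.54800 = 0.9567

u ≈ 0.9567c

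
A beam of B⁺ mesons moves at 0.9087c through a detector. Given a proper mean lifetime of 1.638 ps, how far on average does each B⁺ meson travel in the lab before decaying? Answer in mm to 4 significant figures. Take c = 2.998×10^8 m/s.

d ≈ 1.069 mm

γ = 1/√(1 − 0.9087²) = 2.39550
Dilated lifetime: Δt = γτ₀ = 2.39550 × 1.638 ps = 3.92383 ps
d = vΔt = 0.9087c × 3.92383 ps = 2.72428×10^8 m/s × 3.92383×10^-12 s = 1.069 mm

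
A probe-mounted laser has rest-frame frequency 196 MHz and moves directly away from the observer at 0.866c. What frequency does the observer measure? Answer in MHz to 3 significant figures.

Relativistic Doppler: f_obs = f_src √((1−β)/(1+β))
= 196 × √(0.13400/1.8660) = 196 × 0.26798 = 52.5 MHz

f_obs ≈ 52.5 MHz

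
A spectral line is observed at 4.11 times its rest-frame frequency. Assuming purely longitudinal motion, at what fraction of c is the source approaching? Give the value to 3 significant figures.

β ≈ 0.888

f_obs/f_src = √((1+β)/(1−β)) = 4.11  ⇒  (1+β)/(1−β) = 16.892
β = |1 − D²|/(1 + D²) = |1 − 16.892|/(1 + 16.892) = 0.888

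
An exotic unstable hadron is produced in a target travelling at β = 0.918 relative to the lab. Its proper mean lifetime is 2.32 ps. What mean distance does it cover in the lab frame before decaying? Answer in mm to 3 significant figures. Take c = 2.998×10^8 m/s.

γ = 1/√(1 − 0.918²) = 2.5216
Dilated lifetime: Δt = γτ₀ = 2.5216 × 2.32 ps = 5.8500 ps
d = vΔt = 0.918c × 5.8500 ps = 2.7522×10^8 m/s × 5.8500×10^-12 s = 1.61 mm

d ≈ 1.61 mm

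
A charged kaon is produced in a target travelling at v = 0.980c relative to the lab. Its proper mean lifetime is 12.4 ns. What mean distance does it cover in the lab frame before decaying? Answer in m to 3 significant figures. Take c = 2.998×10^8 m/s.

γ = 1/√(1 − 0.980²) = 5.0252
Dilated lifetime: Δt = γτ₀ = 5.0252 × 12.4 ns = 62.312 ns
d = vΔt = 0.980c × 62.312 ns = 2.9380×10^8 m/s × 6.2312×10^-8 s = 18.3 m

d ≈ 18.3 m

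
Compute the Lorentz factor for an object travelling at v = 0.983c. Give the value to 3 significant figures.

γ ≈ 5.45

γ = 1/√(1 − β²) = 1/√(1 − 0.983²) = 1/√(0.033711) = 5.45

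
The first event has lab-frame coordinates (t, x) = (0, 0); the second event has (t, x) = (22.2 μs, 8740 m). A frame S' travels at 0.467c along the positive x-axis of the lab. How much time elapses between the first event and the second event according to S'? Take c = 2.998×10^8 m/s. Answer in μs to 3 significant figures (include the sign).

Δt' ≈ 9.71 μs

γ = 1/√(1 − 0.467²) = 1.1309
Δt' = γ(Δt − vΔx/c²) = 1.1309 × (22.2 μs − 0.467×8740 m / (2.998×10^8 m/s))
= 1.1309 × (8.5857 μs) = 9.71 μs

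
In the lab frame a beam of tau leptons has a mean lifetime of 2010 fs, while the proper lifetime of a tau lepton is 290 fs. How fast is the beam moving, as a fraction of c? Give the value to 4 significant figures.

γ = Δt/τ₀ = 2010/290 = 6.93103
β = √(1 − 1/γ²) = √(1 − 1/6.93103²) = 0.9895

β ≈ 0.9895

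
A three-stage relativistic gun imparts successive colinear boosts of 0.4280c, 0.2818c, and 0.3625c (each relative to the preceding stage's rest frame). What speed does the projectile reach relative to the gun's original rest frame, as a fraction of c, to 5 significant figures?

u ≈ 0.80994c

Compose boost 2: (0.2818 + 0.4280)/(1 + 0.2818×0.4280) = 0.70980/1.120610 = 0.6334048
Compose boost 3: (0.3625 + 0.6334048)/(1 + 0.3625×0.6334048) = 0.9959048/1.229609 = 0.80994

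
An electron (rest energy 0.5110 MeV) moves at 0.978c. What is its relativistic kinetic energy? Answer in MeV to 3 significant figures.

γ = 1/√(1 − 0.978²) = 4.7938
K = (γ − 1)m₀c² = (4.7938 − 1) × 0.5110 MeV = 3.7938 × 0.5110 MeV = 1.94 MeV

K ≈ 1.94 MeV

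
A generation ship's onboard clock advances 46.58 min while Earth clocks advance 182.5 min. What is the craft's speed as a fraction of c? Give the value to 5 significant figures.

γ = Δt/τ₀ = 182.5/46.58 = 3.917991
β = √(1 − 1/γ²) = √(1 − 1/3.917991²) = 0.96688

β ≈ 0.96688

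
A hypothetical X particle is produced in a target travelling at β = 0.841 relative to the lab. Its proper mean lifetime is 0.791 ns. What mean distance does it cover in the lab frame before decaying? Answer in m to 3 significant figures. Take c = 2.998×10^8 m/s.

d ≈ 0.369 m

γ = 1/√(1 − 0.841²) = 1.8483
Dilated lifetime: Δt = γτ₀ = 1.8483 × 0.791 ns = 1.4620 ns
d = vΔt = 0.841c × 1.4620 ns = 2.5213×10^8 m/s × 1.4620×10^-9 s = 0.369 m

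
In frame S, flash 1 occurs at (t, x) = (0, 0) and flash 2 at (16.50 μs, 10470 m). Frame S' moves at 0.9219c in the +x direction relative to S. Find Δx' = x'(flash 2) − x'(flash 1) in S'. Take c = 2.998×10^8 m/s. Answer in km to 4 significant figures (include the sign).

γ = 1/√(1 − 0.9219²) = 2.58113
Δx' = γ(Δx − vΔt) = 2.58113 × (10470 m − 0.9219×(2.998×10^8 m/s)×16.50×10^-6 s)
= 2.58113 × (5909.64 m) = 15.25 km

Δx' ≈ 15.25 km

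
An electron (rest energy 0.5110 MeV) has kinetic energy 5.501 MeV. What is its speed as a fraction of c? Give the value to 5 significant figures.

β ≈ 0.99638

γ = 1 + K/(m₀c²) = 1 + 5.501/0.5110 = 11.76517
β = √(1 − 1/γ²) = 0.99638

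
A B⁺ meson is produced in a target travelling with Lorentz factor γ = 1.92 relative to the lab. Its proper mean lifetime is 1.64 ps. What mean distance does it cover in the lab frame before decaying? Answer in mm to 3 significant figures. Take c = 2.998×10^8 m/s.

d ≈ 0.806 mm

β = √(1 − 1/γ²) = √(1 − 1/1.92²) = 0.85366
Dilated lifetime: Δt = γτ₀ = 1.92 × 1.64 ps = 3.1488 ps
d = vΔt = 0.85366c × 3.1488 ps = 2.5593×10^8 m/s × 3.1488×10^-12 s = 0.806 mm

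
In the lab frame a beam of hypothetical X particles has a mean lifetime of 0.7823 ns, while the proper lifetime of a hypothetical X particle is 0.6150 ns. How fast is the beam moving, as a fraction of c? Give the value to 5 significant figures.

β ≈ 0.61804

γ = Δt/τ₀ = 0.7823/0.6150 = 1.272033
β = √(1 − 1/γ²) = √(1 − 1/1.272033²) = 0.61804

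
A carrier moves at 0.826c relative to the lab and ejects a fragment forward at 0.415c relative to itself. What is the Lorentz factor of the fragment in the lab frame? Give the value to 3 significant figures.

γ ≈ 2.62

u_lab = (0.415 + 0.826)/(1 + 0.415×0.826) = 1.241/1.34279 = 0.924195
γ = 1/√(1 − 0.924195²) = 2.62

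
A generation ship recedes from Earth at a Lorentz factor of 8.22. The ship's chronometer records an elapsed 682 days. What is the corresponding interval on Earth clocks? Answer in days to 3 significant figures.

Δt ≈ 5610 days

γ = 8.22 (given)
Time dilation: Δt = γτ₀ = 8.22 × 682 days = 5610 days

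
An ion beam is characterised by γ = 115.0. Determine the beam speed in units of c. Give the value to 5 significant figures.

β = √(1 − 1/γ²) = √(1 − 1/115.0²) = √(0.9999244) = 0.99996

β ≈ 0.99996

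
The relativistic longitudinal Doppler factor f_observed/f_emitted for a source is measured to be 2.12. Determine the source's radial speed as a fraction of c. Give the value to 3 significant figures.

β ≈ 0.636

f_obs/f_src = √((1+β)/(1−β)) = 2.12  ⇒  (1+β)/(1−β) = 4.4944
β = |1 − D²|/(1 + D²) = |1 − 4.4944|/(1 + 4.4944) = 0.636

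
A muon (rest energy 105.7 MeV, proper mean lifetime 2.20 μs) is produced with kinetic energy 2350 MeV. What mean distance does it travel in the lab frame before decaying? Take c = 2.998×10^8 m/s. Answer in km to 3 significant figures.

d ≈ 15.3 km

γ = 1 + K/(m₀c²) = 1 + 2350/105.7 = 23.233
β = √(1 − 1/γ²) = 0.99907
Dilated lifetime: γτ₀ = 23.233 × 2.20 μs = 51.112 μs
d = βc·γτ₀ = 0.99907 × (2.998×10^8 m/s) × 5.1112×10^-5 s = 15.3 km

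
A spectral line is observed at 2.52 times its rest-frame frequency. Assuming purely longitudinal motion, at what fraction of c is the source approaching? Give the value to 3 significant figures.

f_obs/f_src = √((1+β)/(1−β)) = 2.52  ⇒  (1+β)/(1−β) = 6.3504
β = |1 − D²|/(1 + D²) = |1 − 6.3504|/(1 + 6.3504) = 0.728

β ≈ 0.728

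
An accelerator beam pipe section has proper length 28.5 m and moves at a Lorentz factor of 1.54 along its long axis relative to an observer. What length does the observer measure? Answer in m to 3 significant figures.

γ = 1.54 (given)
Length contraction: L = L₀/γ = 28.5/1.54 = 18.5 m

L ≈ 18.5 m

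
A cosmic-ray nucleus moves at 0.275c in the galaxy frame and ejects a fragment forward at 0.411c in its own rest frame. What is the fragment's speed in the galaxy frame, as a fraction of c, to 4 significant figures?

u ≈ 0.6163c

Compose boost 2: (0.411 + 0.275)/(1 + 0.411×0.275) = 0.6860/1.11302 = 0.6163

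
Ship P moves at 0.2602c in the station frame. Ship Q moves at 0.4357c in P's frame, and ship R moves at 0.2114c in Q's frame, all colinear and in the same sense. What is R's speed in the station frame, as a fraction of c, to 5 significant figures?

Compose boost 2: (0.4357 + 0.2602)/(1 + 0.4357×0.2602) = 0.69590/1.113369 = 0.6250398
Compose boost 3: (0.2114 + 0.6250398)/(1 + 0.2114×0.6250398) = 0.8364398/1.132133 = 0.73882

u ≈ 0.73882c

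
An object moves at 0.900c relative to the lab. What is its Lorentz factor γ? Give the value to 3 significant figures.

γ = 1/√(1 − β²) = 1/√(1 − 0.900²) = 1/√(0.19000) = 2.29

γ ≈ 2.29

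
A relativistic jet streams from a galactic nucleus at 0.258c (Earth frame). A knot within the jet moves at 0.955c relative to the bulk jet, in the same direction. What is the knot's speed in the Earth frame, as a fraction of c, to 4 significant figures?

u ≈ 0.9732c

Relativistic velocity addition: u = (u' + v)/(1 + u'v/c²)
= (0.955 + 0.258)/(1 + 0.955×0.258) = 1.213/1.24639 = 0.9732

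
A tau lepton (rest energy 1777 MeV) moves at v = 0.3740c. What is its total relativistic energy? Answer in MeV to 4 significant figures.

γ = 1/√(1 − 0.3740²) = 1.07825
E = γm₀c² = 1.07825 × 1777 MeV = 1916 MeV

E ≈ 1916 MeV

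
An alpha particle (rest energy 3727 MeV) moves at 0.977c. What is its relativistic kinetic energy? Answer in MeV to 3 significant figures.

γ = 1/√(1 − 0.977²) = 4.6896
K = (γ − 1)m₀c² = (4.6896 − 1) × 3727 MeV = 3.6896 × 3727 MeV = 13800 MeV

K ≈ 13800 MeV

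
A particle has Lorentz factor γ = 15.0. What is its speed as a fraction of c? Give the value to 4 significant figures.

β ≈ 0.9978

β = √(1 − 1/γ²) = √(1 − 1/15.0²) = √(0.995556) = 0.9978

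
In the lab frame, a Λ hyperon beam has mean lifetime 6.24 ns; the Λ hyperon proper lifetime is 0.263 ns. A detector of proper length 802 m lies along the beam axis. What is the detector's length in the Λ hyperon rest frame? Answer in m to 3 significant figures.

Time dilation ⇒ γ = Δt/τ₀ = 6.24/0.263 = 23.726
Length contraction: L = L₀/γ = 802/23.726 = 33.8 m

L ≈ 33.8 m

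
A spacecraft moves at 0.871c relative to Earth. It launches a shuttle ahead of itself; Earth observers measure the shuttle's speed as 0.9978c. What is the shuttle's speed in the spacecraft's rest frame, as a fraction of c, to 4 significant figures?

u' ≈ 0.9686c

Inverse velocity addition: u' = (u − v)/(1 − uv/c²)
= (0.9978 − 0.871)/(1 − 0.9978×0.871) = 0.1268/0.130916 = 0.9686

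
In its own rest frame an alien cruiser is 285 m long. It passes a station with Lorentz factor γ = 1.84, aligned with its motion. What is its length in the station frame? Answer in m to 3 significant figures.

γ = 1.84 (given)
Length contraction: L = L₀/γ = 285/1.84 = 155 m

L ≈ 155 m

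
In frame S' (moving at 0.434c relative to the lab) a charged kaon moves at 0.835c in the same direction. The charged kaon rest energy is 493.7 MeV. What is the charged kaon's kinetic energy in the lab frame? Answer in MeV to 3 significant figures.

u_lab = (0.835 + 0.434)/(1 + 0.835×0.434) = 0.931451
γ = 1/√(1 − 0.931451²) = 2.7483
K = (γ − 1)m₀c² = (2.7483 − 1) × 493.7 = 1.7483 × 493.7 = 863 MeV

K ≈ 863 MeV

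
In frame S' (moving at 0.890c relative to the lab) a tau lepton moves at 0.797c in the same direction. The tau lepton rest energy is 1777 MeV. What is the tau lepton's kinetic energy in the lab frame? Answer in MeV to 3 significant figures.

u_lab = (0.797 + 0.890)/(1 + 0.797×0.890) = 0.986936
γ = 1/√(1 − 0.986936²) = 6.2069
K = (γ − 1)m₀c² = (6.2069 − 1) × 1777 = 5.2069 × 1777 = 9250 MeV

K ≈ 9250 MeV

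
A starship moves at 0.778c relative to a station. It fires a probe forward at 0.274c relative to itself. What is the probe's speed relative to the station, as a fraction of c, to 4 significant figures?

Relativistic velocity addition: u = (u' + v)/(1 + u'v/c²)
= (0.274 + 0.778)/(1 + 0.274×0.778) = 1.052/1.21317 = 0.8671

u ≈ 0.8671c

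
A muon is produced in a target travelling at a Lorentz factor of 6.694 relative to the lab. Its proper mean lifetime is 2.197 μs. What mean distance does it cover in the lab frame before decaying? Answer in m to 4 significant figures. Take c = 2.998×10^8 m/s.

d ≈ 4360 m

β = √(1 − 1/γ²) = √(1 − 1/6.694²) = 0.988779
Dilated lifetime: Δt = γτ₀ = 6.694 × 2.197 μs = 14.7067 μs
d = vΔt = 0.988779c × 14.7067 μs = 2.96436×10^8 m/s × 1.47067×10^-5 s = 4360 m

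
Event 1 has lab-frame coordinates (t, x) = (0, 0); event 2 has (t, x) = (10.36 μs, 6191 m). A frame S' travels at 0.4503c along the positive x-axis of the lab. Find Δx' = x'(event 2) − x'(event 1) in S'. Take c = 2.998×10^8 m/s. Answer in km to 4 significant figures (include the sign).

γ = 1/√(1 − 0.4503²) = 1.11997
Δx' = γ(Δx − vΔt) = 1.11997 × (6191 m − 0.4503×(2.998×10^8 m/s)×10.36×10^-6 s)
= 1.11997 × (4792.40 m) = 5.367 km

Δx' ≈ 5.367 km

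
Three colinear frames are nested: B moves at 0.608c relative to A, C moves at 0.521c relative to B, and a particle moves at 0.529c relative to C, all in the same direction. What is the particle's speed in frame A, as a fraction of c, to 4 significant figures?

Compose boost 2: (0.521 + 0.608)/(1 + 0.521×0.608) = 1.129/1.31677 = 0.857402
Compose boost 3: (0.529 + 0.857402)/(1 + 0.529×0.857402) = 1.38640/1.45357 = 0.9538

u ≈ 0.9538c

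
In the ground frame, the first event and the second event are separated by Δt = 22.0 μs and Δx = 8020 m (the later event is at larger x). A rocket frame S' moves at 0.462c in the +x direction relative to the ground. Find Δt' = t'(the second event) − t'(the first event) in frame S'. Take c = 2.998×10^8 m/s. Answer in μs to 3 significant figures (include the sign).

γ = 1/√(1 − 0.462²) = 1.1275
Δt' = γ(Δt − vΔx/c²) = 1.1275 × (22.0 μs − 0.462×8020 m / (2.998×10^8 m/s))
= 1.1275 × (9.6410 μs) = 10.9 μs

Δt' ≈ 10.9 μs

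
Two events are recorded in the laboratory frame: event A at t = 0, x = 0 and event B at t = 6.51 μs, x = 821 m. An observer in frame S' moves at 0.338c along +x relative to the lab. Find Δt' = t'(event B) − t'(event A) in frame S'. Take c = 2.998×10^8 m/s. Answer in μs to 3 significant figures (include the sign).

Δt' ≈ 5.93 μs

γ = 1/√(1 − 0.338²) = 1.0625
Δt' = γ(Δt − vΔx/c²) = 1.0625 × (6.51 μs − 0.338×821 m / (2.998×10^8 m/s))
= 1.0625 × (5.5844 μs) = 5.93 μs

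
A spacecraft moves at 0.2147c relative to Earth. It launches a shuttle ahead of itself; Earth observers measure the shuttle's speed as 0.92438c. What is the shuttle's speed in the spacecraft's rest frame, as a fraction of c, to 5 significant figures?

Inverse velocity addition: u' = (u − v)/(1 − uv/c²)
= (0.92438 − 0.2147)/(1 − 0.92438×0.2147) = 0.70968/0.8015356 = 0.88540

u' ≈ 0.88540c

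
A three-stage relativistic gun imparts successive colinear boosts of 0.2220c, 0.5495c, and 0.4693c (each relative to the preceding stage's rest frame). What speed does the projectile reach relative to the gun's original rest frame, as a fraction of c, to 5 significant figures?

u ≈ 0.87466c

Compose boost 2: (0.5495 + 0.2220)/(1 + 0.5495×0.2220) = 0.77150/1.121989 = 0.6876181
Compose boost 3: (0.4693 + 0.6876181)/(1 + 0.4693×0.6876181) = 1.156918/1.322699 = 0.87466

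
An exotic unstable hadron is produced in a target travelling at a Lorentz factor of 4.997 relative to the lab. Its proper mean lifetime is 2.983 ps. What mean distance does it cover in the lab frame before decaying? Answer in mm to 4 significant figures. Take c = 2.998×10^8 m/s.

d ≈ 4.378 mm

β = √(1 − 1/γ²) = √(1 − 1/4.997²) = 0.979771
Dilated lifetime: Δt = γτ₀ = 4.997 × 2.983 ps = 14.9061 ps
d = vΔt = 0.979771c × 14.9061 ps = 2.93735×10^8 m/s × 1.49061×10^-11 s = 4.378 mm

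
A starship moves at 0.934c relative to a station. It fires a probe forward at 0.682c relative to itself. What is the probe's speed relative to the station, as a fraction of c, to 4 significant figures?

Relativistic velocity addition: u = (u' + v)/(1 + u'v/c²)
= (0.682 + 0.934)/(1 + 0.682×0.934) = 1.616/1.63699 = 0.9872

u ≈ 0.9872c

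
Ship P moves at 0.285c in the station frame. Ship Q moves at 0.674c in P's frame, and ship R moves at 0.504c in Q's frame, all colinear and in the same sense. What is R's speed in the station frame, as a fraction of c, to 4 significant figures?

Compose boost 2: (0.674 + 0.285)/(1 + 0.674×0.285) = 0.9590/1.19209 = 0.804469
Compose boost 3: (0.504 + 0.804469)/(1 + 0.504×0.804469) = 1.30847/1.40545 = 0.9310

u ≈ 0.9310c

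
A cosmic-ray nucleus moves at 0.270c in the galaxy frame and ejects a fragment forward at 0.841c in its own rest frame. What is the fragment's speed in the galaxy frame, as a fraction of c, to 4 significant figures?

u ≈ 0.9054c

Compose boost 2: (0.841 + 0.270)/(1 + 0.841×0.270) = 1.111/1.22707 = 0.9054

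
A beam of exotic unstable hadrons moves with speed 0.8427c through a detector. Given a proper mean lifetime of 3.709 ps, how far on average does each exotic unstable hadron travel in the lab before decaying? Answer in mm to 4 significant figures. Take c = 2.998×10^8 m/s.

d ≈ 1.740 mm

γ = 1/√(1 − 0.8427²) = 1.85741
Dilated lifetime: Δt = γτ₀ = 1.85741 × 3.709 ps = 6.88914 ps
d = vΔt = 0.8427c × 6.88914 ps = 2.52641×10^8 m/s × 6.88914×10^-12 s = 1.740 mm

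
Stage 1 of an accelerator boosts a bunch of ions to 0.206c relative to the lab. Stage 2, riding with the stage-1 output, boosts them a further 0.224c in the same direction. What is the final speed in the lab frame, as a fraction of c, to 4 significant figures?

Compose boost 2: (0.224 + 0.206)/(1 + 0.224×0.206) = 0.4300/1.04614 = 0.4110

u ≈ 0.4110c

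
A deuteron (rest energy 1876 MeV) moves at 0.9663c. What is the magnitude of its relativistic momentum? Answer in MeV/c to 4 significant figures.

γ = 1/√(1 − 0.9663²) = 3.88472
p = γβm₀c = 3.88472 × 0.9663 × 1876 MeV/c = 7042 MeV/c

p ≈ 7042 MeV/c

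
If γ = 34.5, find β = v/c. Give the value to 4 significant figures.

β = √(1 − 1/γ²) = √(1 − 1/34.5²) = √(0.999160) = 0.9996

β ≈ 0.9996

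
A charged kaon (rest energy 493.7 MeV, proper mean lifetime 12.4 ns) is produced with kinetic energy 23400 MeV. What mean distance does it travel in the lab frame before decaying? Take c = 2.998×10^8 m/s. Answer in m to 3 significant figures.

γ = 1 + K/(m₀c²) = 1 + 23400/493.7 = 48.397
β = √(1 − 1/γ²) = 0.99979
Dilated lifetime: γτ₀ = 48.397 × 12.4 ns = 600.13 ns
d = βc·γτ₀ = 0.99979 × (2.998×10^8 m/s) × 6.0013×10^-7 s = 180 m

d ≈ 180 m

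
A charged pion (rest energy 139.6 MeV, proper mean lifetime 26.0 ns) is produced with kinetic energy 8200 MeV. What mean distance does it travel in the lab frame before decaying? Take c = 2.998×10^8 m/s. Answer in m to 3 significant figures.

d ≈ 466 m

γ = 1 + K/(m₀c²) = 1 + 8200/139.6 = 59.739
β = √(1 − 1/γ²) = 0.99986
Dilated lifetime: γτ₀ = 59.739 × 26.0 ns = 1553.2 ns
d = βc·γτ₀ = 0.99986 × (2.998×10^8 m/s) × 1.5532×10^-6 s = 466 m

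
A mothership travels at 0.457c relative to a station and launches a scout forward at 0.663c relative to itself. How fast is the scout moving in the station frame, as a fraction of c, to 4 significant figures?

Compose boost 2: (0.663 + 0.457)/(1 + 0.663×0.457) = 1.120/1.30299 = 0.8596

u ≈ 0.8596c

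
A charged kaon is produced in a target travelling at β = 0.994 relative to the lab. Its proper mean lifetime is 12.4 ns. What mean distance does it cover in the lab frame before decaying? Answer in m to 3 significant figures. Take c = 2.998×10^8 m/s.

γ = 1/√(1 − 0.994²) = 9.1424
Dilated lifetime: Δt = γτ₀ = 9.1424 × 12.4 ns = 113.37 ns
d = vΔt = 0.994c × 113.37 ns = 2.9800×10^8 m/s × 1.1337×10^-7 s = 33.8 m

d ≈ 33.8 m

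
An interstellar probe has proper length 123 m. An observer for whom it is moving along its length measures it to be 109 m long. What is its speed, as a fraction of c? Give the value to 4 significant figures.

β ≈ 0.4633

γ = L₀/L = 123/109 = 1.12844
β = √(1 − 1/γ²) = 0.4633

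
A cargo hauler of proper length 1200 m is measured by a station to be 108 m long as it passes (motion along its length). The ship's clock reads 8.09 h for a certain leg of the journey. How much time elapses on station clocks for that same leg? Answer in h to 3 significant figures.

Length contraction ⇒ γ = L₀/L = 1200/108 = 11.111
Time dilation: Δt = γτ₀ = 11.111 × 8.09 h = 89.9 h

Δt ≈ 89.9 h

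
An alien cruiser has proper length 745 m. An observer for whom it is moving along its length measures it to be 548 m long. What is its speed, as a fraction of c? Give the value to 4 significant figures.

β ≈ 0.6774

γ = L₀/L = 745/548 = 1.35949
β = √(1 − 1/γ²) = 0.6774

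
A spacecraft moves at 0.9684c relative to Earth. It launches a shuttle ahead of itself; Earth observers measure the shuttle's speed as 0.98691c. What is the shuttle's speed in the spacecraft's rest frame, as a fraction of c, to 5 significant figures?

u' ≈ 0.41806c

Inverse velocity addition: u' = (u − v)/(1 − uv/c²)
= (0.98691 − 0.9684)/(1 − 0.98691×0.9684) = 0.018510/0.04427636 = 0.41806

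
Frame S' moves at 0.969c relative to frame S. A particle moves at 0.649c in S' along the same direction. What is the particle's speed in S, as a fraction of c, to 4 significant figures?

u ≈ 0.9933c

Relativistic velocity addition: u = (u' + v)/(1 + u'v/c²)
= (0.649 + 0.969)/(1 + 0.649×0.969) = 1.618/1.62888 = 0.9933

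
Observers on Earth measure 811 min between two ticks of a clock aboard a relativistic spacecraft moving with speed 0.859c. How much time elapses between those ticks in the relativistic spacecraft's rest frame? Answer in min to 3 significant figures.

γ = 1/√(1 − 0.859²) = 1.9532
Proper time: τ₀ = Δt/γ = 811/1.9532 = 415 min

τ₀ ≈ 415 min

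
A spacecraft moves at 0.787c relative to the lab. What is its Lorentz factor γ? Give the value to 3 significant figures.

γ ≈ 1.62

γ = 1/√(1 − β²) = 1/√(1 − 0.787²) = 1/√(0.38063) = 1.62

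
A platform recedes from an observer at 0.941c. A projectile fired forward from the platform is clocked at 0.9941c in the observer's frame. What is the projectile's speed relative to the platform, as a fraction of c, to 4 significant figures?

Inverse velocity addition: u' = (u − v)/(1 − uv/c²)
= (0.9941 − 0.941)/(1 − 0.9941×0.941) = 0.05310/0.0645519 = 0.8226

u' ≈ 0.8226c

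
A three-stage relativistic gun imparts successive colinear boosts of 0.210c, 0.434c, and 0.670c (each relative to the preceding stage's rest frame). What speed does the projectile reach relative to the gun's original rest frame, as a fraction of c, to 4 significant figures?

u ≈ 0.9031c

Compose boost 2: (0.434 + 0.210)/(1 + 0.434×0.210) = 0.6440/1.09114 = 0.590208
Compose boost 3: (0.670 + 0.590208)/(1 + 0.670×0.590208) = 1.26021/1.39544 = 0.9031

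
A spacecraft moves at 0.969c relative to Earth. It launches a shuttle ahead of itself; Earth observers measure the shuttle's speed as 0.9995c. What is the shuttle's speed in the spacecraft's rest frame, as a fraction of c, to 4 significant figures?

u' ≈ 0.9687c

Inverse velocity addition: u' = (u − v)/(1 − uv/c²)
= (0.9995 − 0.969)/(1 − 0.9995×0.969) = 0.03050/0.0314845 = 0.9687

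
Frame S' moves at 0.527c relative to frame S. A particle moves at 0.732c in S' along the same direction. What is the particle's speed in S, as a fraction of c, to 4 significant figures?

Relativistic velocity addition: u = (u' + v)/(1 + u'v/c²)
= (0.732 + 0.527)/(1 + 0.732×0.527) = 1.259/1.38576 = 0.9085

u ≈ 0.9085c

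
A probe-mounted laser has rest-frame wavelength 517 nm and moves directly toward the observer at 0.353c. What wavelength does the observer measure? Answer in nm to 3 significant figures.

λ_obs ≈ 358 nm

Relativistic Doppler: λ_obs = λ_src √((1−β)/(1+β))
= 517 × √(0.64700/1.3530) = 517 × 0.69152 = 358 nm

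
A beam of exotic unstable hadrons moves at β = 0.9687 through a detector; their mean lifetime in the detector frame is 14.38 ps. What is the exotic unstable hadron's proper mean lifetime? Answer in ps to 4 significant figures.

τ₀ ≈ 3.570 ps

γ = 1/√(1 − 0.9687²) = 4.02845
Proper time: τ₀ = Δt/γ = 14.38/4.02845 = 3.570 ps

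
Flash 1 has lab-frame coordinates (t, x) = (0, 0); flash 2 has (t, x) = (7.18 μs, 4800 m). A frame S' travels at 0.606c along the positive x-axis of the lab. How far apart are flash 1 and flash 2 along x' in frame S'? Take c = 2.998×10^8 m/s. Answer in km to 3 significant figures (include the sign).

γ = 1/√(1 − 0.606²) = 1.2571
Δx' = γ(Δx − vΔt) = 1.2571 × (4800 m − 0.606×(2.998×10^8 m/s)×7.18×10^-6 s)
= 1.2571 × (3495.5 m) = 4.39 km

Δx' ≈ 4.39 km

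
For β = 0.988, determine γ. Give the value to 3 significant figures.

γ ≈ 6.47

γ = 1/√(1 − β²) = 1/√(1 − 0.988²) = 1/√(0.023856) = 6.47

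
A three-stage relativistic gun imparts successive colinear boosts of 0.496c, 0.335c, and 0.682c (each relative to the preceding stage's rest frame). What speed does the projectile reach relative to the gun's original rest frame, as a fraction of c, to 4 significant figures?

u ≈ 0.9385c

Compose boost 2: (0.335 + 0.496)/(1 + 0.335×0.496) = 0.8310/1.16616 = 0.712595
Compose boost 3: (0.682 + 0.712595)/(1 + 0.682×0.712595) = 1.39460/1.48599 = 0.9385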